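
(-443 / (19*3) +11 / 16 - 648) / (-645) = 597437 / 588240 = 1.02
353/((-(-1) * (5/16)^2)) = 90368/25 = 3614.72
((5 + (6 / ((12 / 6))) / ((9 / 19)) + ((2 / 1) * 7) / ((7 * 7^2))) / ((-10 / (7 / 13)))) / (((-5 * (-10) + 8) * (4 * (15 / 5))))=-209 / 237510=-0.00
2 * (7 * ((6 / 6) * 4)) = 56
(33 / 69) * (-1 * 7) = -77 / 23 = -3.35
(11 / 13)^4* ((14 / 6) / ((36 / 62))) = 3177097 / 1542294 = 2.06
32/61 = 0.52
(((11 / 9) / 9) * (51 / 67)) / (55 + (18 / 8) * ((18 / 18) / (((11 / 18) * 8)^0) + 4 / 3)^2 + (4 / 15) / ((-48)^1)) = 55 / 35778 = 0.00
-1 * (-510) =510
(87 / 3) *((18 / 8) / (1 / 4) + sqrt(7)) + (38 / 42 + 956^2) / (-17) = -19099498 / 357 + 29 *sqrt(7) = -53423.27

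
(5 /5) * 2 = 2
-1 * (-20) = 20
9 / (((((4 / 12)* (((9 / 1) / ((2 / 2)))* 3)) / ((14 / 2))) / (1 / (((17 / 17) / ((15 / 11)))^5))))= 5315625 / 161051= 33.01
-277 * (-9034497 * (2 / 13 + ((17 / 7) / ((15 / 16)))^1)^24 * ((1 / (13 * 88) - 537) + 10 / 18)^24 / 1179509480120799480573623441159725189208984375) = 10628138968960112043098055161367838918018349044073404417830875673823299427690512614412823504939349844676128336810076252390812500326446232008014560428179269279185320573025019531586025752270786876357647844601935710633196572245282876078126529067429 / 466396121040453862189606407105703847999186430942790664018268717665475595736793164354637940371379076871141512700367675323765445526097643480718135833740234375000000000000000000000000000000000000000000000000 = 22787794515208366718330290000000000000000.00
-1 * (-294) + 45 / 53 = 15627 / 53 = 294.85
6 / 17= 0.35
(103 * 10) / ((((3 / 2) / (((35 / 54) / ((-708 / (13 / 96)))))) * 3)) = -234325 / 8258112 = -0.03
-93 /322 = -0.29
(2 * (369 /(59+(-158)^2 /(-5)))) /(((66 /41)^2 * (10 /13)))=-895973 /11939796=-0.08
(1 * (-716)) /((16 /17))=-3043 /4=-760.75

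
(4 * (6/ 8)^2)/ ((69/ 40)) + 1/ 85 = 2573/ 1955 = 1.32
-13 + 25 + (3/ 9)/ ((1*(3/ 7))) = 115/ 9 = 12.78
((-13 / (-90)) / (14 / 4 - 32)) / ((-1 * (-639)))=-13 / 1639035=-0.00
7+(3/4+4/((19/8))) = 717/76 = 9.43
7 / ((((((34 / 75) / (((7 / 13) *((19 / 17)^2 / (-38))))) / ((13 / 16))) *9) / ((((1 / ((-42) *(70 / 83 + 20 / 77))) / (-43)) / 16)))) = -850003 / 1098087100416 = -0.00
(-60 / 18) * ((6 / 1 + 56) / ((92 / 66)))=-3410 / 23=-148.26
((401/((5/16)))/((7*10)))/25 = 3208/4375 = 0.73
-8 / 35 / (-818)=4 / 14315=0.00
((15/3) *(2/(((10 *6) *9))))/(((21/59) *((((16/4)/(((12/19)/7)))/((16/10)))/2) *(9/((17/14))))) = 4012/7918155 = 0.00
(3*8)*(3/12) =6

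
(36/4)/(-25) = -9/25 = -0.36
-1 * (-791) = 791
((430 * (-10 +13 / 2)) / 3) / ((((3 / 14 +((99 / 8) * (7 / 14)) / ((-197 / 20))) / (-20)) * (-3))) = 166031600 / 20547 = 8080.58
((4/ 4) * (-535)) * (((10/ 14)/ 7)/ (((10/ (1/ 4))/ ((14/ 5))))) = -107/ 28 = -3.82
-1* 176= -176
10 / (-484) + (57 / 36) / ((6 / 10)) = 11405 / 4356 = 2.62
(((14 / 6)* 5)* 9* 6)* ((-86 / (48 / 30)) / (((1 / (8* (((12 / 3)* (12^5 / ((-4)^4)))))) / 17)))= -17905406400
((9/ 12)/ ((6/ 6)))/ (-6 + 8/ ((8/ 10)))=3/ 16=0.19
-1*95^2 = -9025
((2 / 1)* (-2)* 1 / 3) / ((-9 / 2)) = 8 / 27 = 0.30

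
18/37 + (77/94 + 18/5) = 85309/17390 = 4.91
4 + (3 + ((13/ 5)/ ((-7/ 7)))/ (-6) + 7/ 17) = 4001/ 510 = 7.85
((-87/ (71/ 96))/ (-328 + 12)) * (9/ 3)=6264/ 5609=1.12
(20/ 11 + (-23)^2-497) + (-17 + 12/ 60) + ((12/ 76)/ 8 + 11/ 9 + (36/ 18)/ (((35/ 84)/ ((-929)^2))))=62338071425/ 15048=4142615.06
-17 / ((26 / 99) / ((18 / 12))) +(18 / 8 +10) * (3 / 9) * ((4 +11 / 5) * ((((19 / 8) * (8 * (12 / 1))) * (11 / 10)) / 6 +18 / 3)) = 2170429 / 1950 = 1113.04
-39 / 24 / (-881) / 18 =13 / 126864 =0.00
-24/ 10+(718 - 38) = 3388/ 5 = 677.60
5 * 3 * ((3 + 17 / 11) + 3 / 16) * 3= 212.98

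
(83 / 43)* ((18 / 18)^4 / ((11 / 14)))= 1162 / 473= 2.46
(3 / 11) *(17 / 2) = 51 / 22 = 2.32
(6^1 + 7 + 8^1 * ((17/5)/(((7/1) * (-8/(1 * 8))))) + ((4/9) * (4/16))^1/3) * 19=164312/945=173.88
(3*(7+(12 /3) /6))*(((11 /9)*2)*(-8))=-449.78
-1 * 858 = -858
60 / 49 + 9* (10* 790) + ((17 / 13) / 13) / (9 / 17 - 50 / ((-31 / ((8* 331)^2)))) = 3509253747318652951 / 49355742780799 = 71101.22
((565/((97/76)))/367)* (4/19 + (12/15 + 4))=215152/35599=6.04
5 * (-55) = -275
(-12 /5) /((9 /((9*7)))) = -84 /5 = -16.80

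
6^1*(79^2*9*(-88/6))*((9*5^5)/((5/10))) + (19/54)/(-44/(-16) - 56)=-1598988199050038/5751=-278036550000.01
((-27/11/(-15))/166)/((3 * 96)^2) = 1/84142080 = 0.00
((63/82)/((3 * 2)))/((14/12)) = 9/82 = 0.11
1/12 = 0.08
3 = 3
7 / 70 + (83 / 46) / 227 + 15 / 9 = 138979 / 78315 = 1.77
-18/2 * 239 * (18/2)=-19359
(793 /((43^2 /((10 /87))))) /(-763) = -7930 /122738469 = -0.00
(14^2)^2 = 38416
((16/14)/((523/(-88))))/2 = -352/3661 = -0.10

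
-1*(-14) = 14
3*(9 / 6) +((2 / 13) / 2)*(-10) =97 / 26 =3.73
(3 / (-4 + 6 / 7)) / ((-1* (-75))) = -7 / 550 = -0.01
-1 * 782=-782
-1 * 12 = -12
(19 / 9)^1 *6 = 38 / 3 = 12.67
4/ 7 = 0.57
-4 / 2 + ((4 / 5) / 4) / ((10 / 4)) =-1.92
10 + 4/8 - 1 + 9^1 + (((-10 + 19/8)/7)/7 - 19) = -257/392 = -0.66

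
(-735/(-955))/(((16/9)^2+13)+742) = 1701/1675643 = 0.00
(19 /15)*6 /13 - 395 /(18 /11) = -281741 /1170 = -240.80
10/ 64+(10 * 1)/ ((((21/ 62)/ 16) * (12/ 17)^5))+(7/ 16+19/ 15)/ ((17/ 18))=37440446249/ 13880160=2697.41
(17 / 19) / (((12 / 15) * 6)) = 85 / 456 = 0.19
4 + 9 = 13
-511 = -511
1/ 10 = 0.10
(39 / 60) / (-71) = -13 / 1420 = -0.01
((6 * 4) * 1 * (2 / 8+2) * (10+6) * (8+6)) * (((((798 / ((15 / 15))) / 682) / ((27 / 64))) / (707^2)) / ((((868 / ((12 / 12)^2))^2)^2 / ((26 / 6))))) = 3952 / 7713226096529261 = 0.00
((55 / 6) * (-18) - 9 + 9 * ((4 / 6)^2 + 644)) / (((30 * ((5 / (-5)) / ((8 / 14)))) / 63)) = -33756 / 5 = -6751.20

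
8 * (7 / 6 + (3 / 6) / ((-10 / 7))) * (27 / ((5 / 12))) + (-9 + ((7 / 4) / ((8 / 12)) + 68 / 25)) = 83941 / 200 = 419.70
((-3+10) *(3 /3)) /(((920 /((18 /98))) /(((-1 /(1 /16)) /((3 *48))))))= -1 /6440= -0.00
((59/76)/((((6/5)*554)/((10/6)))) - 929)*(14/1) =-4928431291/378936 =-13005.97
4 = 4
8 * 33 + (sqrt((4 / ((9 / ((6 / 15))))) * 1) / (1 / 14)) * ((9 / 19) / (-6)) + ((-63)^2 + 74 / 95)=402209 / 95 - 14 * sqrt(10) / 95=4233.31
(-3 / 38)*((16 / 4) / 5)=-6 / 95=-0.06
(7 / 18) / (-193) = -7 / 3474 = -0.00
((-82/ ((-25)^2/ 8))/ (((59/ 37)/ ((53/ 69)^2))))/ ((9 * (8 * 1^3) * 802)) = -4261253/ 633602806875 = -0.00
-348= -348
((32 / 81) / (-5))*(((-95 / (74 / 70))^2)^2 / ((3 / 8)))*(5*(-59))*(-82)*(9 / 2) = -75690684409900000000 / 50602347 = -1495793948251.06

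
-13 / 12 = -1.08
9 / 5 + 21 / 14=33 / 10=3.30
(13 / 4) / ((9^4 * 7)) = 13 / 183708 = 0.00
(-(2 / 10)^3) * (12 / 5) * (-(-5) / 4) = -3 / 125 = -0.02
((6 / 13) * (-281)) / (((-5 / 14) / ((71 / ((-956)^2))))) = 418971 / 14851460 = 0.03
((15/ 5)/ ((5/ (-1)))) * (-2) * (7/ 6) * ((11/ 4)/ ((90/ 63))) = 539/ 200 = 2.70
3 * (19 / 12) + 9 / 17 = 359 / 68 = 5.28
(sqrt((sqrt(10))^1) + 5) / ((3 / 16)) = 16 * 10^(1 / 4) / 3 + 80 / 3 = 36.15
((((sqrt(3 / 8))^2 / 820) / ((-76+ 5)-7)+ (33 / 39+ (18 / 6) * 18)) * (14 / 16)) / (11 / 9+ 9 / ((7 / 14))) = 589337217 / 236055040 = 2.50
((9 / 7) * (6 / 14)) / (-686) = -27 / 33614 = -0.00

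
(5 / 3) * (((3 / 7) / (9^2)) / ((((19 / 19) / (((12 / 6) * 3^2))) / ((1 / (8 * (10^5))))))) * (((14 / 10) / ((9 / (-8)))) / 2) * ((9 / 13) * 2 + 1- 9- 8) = 19 / 10530000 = 0.00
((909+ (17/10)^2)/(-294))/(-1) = 1861/600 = 3.10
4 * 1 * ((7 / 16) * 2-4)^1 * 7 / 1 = -175 / 2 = -87.50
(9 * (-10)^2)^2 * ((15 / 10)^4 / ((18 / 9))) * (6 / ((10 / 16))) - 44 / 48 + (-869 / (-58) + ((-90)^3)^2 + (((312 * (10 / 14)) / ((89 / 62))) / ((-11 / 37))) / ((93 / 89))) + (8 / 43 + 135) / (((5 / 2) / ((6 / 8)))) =3061819396694230847 / 5761140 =531460682554.88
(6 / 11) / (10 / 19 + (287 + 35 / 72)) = 8208 / 4334011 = 0.00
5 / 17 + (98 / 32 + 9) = 3361 / 272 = 12.36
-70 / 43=-1.63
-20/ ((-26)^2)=-5/ 169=-0.03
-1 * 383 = -383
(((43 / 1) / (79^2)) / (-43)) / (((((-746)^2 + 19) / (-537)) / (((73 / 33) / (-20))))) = -13067 / 764133685700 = -0.00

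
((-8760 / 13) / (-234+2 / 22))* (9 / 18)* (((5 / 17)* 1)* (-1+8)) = 1686300 / 568633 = 2.97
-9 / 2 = -4.50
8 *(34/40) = 34/5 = 6.80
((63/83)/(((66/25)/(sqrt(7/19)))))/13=525 * sqrt(133)/451022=0.01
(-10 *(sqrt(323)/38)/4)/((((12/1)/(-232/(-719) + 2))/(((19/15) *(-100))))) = 20875 *sqrt(323)/12942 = 28.99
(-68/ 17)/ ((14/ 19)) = -38/ 7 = -5.43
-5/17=-0.29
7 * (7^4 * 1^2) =16807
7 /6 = 1.17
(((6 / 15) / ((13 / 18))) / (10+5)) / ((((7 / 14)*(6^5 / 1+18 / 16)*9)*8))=8 / 60661575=0.00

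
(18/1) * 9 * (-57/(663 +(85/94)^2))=-81591624/5865493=-13.91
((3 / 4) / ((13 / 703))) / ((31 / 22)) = 28.78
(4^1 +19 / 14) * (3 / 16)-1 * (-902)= 202273 / 224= 903.00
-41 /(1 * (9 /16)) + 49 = -215 /9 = -23.89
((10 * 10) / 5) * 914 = 18280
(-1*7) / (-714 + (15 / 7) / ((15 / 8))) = 49 / 4990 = 0.01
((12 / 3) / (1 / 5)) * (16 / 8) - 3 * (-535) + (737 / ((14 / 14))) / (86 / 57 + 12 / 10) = 1479985 / 772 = 1917.08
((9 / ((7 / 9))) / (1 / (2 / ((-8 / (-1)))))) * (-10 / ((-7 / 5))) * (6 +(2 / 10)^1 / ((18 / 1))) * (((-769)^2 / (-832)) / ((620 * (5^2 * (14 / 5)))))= -2879336709 / 1415464960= -2.03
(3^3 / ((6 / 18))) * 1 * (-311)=-25191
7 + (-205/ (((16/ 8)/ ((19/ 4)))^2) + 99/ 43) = -3156615/ 2752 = -1147.03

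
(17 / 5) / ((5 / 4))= 68 / 25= 2.72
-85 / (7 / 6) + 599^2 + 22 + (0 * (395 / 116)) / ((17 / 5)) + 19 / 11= 27623894 / 77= 358751.87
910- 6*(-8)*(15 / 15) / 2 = 934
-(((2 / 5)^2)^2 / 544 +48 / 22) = -510011 / 233750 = -2.18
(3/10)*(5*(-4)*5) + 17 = -13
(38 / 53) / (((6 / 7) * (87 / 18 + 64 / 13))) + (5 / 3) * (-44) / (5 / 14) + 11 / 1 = -23503765 / 120999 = -194.25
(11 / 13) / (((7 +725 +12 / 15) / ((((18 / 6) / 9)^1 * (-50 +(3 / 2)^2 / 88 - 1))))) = -0.02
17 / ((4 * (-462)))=-17 / 1848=-0.01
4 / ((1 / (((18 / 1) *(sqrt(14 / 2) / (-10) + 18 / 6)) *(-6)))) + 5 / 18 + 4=-23251 / 18 + 216 *sqrt(7) / 5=-1177.43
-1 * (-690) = 690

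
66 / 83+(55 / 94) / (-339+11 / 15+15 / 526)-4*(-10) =465152341 / 11402623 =40.79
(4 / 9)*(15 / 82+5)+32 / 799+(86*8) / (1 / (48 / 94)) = 353.66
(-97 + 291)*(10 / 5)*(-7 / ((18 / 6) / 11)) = -29876 / 3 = -9958.67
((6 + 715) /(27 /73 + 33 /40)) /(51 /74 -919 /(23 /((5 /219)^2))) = 57285491929680 /63451073789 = 902.83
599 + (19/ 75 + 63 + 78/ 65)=49759/ 75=663.45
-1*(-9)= 9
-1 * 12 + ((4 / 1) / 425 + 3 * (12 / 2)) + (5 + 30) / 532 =196229 / 32300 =6.08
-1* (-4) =4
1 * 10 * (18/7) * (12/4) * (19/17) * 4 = 41040/119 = 344.87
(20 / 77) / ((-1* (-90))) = 2 / 693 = 0.00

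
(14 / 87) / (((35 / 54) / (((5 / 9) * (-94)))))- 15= -811 / 29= -27.97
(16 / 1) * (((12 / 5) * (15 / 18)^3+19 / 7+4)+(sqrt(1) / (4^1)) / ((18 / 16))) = 8392 / 63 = 133.21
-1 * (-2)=2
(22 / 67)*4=88 / 67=1.31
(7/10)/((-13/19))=-133/130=-1.02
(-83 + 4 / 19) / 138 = -1573 / 2622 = -0.60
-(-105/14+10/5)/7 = 11/14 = 0.79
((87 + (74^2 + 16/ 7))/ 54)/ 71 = 38957/ 26838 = 1.45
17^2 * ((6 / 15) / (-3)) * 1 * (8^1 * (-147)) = 226576 / 5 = 45315.20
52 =52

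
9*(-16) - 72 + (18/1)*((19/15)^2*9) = 43.92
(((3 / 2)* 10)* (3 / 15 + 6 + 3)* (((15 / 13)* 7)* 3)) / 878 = 21735 / 5707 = 3.81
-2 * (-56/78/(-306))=-28/5967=-0.00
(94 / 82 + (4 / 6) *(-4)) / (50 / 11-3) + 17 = 1970 / 123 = 16.02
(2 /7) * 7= 2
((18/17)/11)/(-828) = -1/8602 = -0.00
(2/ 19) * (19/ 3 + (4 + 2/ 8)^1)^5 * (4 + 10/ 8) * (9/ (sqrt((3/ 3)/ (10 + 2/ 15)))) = 2102164.74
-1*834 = -834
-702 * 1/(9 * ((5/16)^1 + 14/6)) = -3744/127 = -29.48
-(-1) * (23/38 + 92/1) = 3519/38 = 92.61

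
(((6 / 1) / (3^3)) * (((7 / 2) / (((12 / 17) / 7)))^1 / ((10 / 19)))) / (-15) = -0.98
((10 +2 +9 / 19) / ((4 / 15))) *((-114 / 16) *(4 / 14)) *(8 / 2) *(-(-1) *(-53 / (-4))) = -565245 / 112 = -5046.83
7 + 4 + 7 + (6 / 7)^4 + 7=61321 / 2401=25.54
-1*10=-10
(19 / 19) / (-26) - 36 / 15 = -317 / 130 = -2.44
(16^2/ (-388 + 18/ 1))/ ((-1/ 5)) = 128/ 37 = 3.46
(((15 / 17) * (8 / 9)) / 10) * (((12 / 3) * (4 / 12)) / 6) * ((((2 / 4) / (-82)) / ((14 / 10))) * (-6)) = 20 / 43911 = 0.00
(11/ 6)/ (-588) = -11/ 3528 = -0.00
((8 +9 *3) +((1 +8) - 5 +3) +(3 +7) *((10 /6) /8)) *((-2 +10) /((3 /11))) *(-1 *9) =-11638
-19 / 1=-19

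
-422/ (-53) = 422/ 53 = 7.96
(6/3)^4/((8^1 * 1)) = 2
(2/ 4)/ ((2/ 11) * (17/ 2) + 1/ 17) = 187/ 600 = 0.31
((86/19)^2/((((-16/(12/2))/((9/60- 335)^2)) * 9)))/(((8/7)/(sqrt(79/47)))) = -580491077887 * sqrt(3713)/325766400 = -108580.47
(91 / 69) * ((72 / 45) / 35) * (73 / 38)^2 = 138554 / 622725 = 0.22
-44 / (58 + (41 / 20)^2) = -17600 / 24881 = -0.71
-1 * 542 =-542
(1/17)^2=1/289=0.00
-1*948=-948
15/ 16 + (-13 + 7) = -81/ 16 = -5.06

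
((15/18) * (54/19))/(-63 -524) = -45/11153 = -0.00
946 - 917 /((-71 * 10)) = 672577 /710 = 947.29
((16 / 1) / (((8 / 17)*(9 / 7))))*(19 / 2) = 2261 / 9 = 251.22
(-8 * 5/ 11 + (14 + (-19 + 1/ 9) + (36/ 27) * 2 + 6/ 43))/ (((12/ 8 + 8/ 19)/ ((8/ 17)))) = -7401184/ 5282937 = -1.40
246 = 246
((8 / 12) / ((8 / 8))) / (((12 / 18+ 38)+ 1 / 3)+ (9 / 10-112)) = -0.01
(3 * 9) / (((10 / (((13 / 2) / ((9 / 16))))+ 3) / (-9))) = -4212 / 67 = -62.87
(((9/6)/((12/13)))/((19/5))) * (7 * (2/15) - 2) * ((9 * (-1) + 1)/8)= 26/57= 0.46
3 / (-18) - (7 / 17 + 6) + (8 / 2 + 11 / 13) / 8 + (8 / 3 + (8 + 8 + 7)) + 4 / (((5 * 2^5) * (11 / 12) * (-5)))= 9572573 / 486200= 19.69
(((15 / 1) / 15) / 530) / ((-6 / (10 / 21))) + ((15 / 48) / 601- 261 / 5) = -8380082629 / 160539120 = -52.20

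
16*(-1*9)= -144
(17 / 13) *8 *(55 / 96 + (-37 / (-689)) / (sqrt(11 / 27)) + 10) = 111.49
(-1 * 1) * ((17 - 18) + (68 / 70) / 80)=1383 / 1400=0.99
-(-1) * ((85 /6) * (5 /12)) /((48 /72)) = 8.85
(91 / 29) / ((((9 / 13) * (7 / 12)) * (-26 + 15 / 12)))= -2704 / 8613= -0.31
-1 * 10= -10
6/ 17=0.35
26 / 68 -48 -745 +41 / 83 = -2235373 / 2822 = -792.12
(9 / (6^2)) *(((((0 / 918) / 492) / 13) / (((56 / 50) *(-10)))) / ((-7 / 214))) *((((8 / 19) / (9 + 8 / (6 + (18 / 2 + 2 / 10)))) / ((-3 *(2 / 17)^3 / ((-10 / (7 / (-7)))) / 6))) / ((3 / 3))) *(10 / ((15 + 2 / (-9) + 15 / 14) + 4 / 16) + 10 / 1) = 0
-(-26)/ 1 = 26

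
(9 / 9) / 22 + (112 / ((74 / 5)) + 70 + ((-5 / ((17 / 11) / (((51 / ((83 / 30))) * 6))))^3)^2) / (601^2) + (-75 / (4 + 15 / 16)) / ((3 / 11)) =44135717170691940627808763865727 / 7593972051359579203714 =5811940954.25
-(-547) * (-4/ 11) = -2188/ 11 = -198.91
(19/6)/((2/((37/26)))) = 703/312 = 2.25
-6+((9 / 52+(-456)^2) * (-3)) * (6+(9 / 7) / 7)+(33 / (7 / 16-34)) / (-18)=-15834103648463 / 4104828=-3857434.14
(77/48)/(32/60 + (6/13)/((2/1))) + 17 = 19.10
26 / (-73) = -26 / 73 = -0.36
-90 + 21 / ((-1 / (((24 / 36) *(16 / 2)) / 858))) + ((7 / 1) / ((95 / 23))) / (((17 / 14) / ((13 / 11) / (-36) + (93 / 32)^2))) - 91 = -180261956327 / 1064194560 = -169.39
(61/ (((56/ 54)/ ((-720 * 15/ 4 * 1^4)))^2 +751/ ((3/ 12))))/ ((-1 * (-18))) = 36905625/ 32714114018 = 0.00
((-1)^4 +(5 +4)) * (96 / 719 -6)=-42180 / 719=-58.66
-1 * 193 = -193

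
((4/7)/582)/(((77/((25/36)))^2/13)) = 8125/7826137704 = 0.00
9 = 9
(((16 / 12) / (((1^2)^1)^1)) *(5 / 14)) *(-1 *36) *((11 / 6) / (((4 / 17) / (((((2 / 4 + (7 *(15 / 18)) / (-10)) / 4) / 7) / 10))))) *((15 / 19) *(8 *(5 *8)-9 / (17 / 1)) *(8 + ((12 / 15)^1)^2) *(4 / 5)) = 1613007 / 23275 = 69.30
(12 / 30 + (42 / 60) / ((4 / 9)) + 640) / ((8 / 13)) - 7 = 331587 / 320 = 1036.21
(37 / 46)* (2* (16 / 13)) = 592 / 299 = 1.98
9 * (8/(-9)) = -8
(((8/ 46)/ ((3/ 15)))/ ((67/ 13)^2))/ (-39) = -260/ 309741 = -0.00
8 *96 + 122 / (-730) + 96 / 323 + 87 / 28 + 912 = 5556467101 / 3301060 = 1683.24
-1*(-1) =1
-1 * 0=0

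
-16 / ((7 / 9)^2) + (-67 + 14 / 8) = -17973 / 196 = -91.70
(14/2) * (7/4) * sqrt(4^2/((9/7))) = 49 * sqrt(7)/3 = 43.21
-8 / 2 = -4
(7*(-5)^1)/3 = -35/3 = -11.67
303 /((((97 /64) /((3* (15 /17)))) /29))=15346.61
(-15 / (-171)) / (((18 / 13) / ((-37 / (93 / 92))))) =-110630 / 47709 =-2.32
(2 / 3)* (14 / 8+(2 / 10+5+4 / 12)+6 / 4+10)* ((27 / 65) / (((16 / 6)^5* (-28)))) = -117369 / 85196800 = -0.00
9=9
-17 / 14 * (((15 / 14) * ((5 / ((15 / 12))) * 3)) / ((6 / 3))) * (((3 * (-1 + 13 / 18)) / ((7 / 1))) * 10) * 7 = 6375 / 98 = 65.05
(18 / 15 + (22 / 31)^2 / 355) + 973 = 66470737 / 68231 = 974.20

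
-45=-45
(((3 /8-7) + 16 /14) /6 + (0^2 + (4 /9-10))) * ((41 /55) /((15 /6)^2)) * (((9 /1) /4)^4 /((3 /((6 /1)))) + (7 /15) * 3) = -14581512773 /221760000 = -65.75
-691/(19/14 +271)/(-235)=9674/896055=0.01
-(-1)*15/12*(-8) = -10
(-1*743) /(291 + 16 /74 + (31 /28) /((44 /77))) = -439856 /173547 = -2.53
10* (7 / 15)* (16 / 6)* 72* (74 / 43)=66304 / 43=1541.95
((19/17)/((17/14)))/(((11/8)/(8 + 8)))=34048/3179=10.71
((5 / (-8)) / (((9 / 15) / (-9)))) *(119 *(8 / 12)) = 2975 / 4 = 743.75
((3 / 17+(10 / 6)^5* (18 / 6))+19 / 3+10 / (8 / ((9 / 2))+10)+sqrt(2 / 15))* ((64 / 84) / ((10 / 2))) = 16* sqrt(30) / 1575+53642912 / 7663005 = 7.06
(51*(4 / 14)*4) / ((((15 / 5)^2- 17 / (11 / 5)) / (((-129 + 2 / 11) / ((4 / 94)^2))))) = -159637803 / 49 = -3257914.35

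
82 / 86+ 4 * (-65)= -11139 / 43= -259.05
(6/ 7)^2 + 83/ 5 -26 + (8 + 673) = 164722/ 245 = 672.33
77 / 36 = 2.14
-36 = -36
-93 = -93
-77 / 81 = -0.95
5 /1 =5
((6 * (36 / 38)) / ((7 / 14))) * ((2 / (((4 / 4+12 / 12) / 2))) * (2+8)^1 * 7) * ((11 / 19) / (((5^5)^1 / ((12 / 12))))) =66528 / 225625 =0.29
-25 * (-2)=50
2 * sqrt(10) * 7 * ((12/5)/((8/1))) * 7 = 147 * sqrt(10)/5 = 92.97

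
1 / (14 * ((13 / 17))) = 0.09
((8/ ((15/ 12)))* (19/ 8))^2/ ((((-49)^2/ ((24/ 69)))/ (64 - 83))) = -877952/ 1380575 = -0.64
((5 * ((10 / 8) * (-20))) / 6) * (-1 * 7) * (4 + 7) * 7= 67375 / 6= 11229.17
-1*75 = -75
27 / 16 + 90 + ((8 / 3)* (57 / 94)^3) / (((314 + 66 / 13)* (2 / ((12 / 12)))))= 157945354623 / 1722631216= 91.69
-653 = -653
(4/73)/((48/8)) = 2/219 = 0.01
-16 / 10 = -8 / 5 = -1.60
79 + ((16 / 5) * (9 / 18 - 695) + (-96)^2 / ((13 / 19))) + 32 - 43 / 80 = 2362381 / 208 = 11357.60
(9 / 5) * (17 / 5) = 153 / 25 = 6.12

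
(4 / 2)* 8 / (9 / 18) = 32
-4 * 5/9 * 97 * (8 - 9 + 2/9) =13580/81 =167.65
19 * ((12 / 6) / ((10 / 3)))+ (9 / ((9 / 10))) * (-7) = -293 / 5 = -58.60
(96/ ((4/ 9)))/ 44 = 54/ 11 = 4.91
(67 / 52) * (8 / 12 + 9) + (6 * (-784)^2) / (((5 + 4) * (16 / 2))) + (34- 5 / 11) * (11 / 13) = 2665633 / 52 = 51262.17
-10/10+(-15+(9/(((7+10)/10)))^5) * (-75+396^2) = 922201682389588/1419857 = 649503212.22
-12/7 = -1.71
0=0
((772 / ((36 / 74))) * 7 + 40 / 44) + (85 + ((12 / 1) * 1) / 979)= 8966509 / 801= 11194.14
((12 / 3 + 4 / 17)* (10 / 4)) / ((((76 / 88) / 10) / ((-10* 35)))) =-13860000 / 323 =-42910.22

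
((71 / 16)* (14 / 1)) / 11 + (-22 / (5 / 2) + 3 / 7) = -8389 / 3080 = -2.72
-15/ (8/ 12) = -45/ 2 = -22.50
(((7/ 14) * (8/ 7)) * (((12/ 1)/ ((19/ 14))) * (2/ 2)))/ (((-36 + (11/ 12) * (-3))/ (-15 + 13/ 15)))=27136/ 14725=1.84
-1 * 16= -16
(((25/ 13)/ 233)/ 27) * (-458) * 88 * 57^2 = -363743600/ 9087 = -40029.01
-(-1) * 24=24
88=88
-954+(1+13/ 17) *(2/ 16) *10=-32361/ 34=-951.79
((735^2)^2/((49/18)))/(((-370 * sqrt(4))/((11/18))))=-13103157375/148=-88534847.13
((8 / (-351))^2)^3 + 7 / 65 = 0.11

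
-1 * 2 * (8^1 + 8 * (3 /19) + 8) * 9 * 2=-11808 /19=-621.47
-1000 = -1000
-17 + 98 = 81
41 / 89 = 0.46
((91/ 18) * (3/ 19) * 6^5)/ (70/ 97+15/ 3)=3813264/ 3515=1084.85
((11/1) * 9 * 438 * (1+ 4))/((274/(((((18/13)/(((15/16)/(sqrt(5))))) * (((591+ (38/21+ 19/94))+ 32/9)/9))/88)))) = 515799166 * sqrt(5)/585949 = 1968.37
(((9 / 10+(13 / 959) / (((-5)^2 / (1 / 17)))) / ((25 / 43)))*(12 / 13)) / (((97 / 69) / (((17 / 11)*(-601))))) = -7849440506322 / 8313930625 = -944.13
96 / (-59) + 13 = 671 / 59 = 11.37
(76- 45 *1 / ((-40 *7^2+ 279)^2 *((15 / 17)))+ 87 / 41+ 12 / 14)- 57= 21.98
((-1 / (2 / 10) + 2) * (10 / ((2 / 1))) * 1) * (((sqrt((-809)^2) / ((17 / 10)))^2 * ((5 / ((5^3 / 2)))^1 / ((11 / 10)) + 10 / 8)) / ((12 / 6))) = -14284047825 / 6358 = -2246625.96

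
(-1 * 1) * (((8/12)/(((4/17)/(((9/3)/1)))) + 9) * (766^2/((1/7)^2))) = -503143270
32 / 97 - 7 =-647 / 97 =-6.67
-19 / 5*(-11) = 209 / 5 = 41.80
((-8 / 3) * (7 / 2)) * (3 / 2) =-14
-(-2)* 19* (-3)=-114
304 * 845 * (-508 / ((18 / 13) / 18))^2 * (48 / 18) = 89626081392640 / 3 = 29875360464213.33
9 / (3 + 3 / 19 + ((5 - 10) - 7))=-57 / 56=-1.02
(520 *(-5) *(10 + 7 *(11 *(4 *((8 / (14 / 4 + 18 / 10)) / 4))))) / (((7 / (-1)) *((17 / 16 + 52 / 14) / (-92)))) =-5120793600 / 5671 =-902978.95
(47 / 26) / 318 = 47 / 8268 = 0.01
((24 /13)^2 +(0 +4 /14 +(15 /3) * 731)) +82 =4425241 /1183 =3740.69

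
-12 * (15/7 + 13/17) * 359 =-1490568/119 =-12525.78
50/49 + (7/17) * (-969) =-19501/49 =-397.98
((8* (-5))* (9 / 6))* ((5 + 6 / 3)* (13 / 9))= -1820 / 3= -606.67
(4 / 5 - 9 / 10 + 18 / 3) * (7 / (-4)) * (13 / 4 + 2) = -8673 / 160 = -54.21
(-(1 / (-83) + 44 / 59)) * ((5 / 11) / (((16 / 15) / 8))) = -269475 / 107734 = -2.50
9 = 9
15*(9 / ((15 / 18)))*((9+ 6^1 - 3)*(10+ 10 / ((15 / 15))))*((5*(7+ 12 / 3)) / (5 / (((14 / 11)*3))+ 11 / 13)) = 106142400 / 107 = 991985.05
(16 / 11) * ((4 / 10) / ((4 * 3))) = 8 / 165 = 0.05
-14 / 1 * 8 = -112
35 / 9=3.89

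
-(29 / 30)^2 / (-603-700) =841 / 1172700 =0.00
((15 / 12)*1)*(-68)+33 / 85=-7192 / 85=-84.61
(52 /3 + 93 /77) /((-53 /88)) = -34264 /1113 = -30.79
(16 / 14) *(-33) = -264 / 7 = -37.71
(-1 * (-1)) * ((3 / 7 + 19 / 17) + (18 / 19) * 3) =9922 / 2261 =4.39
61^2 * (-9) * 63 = -2109807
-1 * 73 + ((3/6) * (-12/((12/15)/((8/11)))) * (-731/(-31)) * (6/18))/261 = -6511693/89001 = -73.16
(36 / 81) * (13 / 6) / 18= 13 / 243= 0.05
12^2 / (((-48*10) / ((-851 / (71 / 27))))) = 68931 / 710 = 97.09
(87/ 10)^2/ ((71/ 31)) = 234639/ 7100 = 33.05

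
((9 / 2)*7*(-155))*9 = -87885 / 2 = -43942.50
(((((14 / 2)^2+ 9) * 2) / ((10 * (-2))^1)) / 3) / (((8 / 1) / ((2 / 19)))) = -29 / 1140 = -0.03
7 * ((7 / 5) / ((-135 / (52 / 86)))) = -1274 / 29025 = -0.04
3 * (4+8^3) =1548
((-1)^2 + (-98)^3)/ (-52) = 941191/ 52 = 18099.83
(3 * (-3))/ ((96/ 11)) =-33/ 32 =-1.03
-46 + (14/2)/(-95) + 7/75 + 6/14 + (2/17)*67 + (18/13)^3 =-13045019821/372556275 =-35.01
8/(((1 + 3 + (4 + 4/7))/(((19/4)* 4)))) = 266/15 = 17.73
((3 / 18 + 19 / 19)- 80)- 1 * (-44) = -209 / 6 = -34.83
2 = 2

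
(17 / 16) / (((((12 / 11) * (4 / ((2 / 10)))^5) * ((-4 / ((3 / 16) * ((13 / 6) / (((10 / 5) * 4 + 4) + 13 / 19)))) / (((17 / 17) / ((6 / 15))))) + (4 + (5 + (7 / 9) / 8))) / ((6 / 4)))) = -0.00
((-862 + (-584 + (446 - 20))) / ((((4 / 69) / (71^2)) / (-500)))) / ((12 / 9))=33261148125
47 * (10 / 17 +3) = 2867 / 17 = 168.65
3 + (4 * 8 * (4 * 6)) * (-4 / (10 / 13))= -19953 / 5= -3990.60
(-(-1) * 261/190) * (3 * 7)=5481/190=28.85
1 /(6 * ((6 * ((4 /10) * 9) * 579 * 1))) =5 /375192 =0.00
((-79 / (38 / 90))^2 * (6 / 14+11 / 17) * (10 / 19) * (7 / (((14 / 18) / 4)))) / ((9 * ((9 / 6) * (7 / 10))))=431377920000 / 5713547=75500.90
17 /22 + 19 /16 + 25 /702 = 123295 /61776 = 2.00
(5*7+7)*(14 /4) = 147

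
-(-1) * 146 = 146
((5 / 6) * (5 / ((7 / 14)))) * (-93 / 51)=-15.20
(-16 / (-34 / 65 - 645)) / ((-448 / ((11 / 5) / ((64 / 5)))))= -715 / 75190528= -0.00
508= 508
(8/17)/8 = 1/17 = 0.06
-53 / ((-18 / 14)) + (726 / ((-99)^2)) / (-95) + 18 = 151903 / 2565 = 59.22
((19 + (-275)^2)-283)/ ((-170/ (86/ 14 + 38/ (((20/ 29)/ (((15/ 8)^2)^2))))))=-174679620973/ 573440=-304617.08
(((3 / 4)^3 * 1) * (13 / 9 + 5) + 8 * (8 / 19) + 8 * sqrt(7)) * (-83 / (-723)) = 3.13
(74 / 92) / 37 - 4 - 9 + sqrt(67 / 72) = -597 / 46 + sqrt(134) / 12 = -12.01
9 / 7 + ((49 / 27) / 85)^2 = 47420032 / 36869175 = 1.29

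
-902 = -902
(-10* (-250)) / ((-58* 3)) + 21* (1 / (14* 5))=-12239 / 870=-14.07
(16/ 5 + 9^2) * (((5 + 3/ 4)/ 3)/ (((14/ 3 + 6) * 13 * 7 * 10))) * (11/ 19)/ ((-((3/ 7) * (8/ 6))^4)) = -36533959/ 404684800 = -0.09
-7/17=-0.41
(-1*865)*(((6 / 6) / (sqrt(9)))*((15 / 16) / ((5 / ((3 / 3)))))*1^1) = -54.06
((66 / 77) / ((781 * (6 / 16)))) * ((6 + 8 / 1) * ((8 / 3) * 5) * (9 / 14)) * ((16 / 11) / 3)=10240 / 60137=0.17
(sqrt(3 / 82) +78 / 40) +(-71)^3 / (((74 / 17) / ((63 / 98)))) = -136895907 / 2590 +sqrt(246) / 82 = -52855.37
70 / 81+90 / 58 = 5675 / 2349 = 2.42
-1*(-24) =24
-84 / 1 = -84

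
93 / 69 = 31 / 23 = 1.35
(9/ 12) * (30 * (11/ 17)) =495/ 34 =14.56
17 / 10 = 1.70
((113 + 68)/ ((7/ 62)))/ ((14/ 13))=72943/ 49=1488.63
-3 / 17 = -0.18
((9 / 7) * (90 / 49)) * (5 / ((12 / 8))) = 2700 / 343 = 7.87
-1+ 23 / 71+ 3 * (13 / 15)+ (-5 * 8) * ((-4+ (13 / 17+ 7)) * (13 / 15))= -2328047 / 18105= -128.59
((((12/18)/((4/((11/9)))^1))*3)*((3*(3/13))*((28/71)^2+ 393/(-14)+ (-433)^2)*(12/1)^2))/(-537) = -1746343968468/82112849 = -21267.61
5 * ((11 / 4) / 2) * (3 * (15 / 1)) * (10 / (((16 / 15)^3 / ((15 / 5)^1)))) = 125296875 / 16384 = 7647.51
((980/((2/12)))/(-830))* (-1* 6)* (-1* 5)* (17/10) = -29988/83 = -361.30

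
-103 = -103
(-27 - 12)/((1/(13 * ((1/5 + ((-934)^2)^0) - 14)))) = 32448/5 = 6489.60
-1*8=-8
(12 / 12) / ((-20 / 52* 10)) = -13 / 50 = -0.26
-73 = -73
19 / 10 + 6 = 79 / 10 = 7.90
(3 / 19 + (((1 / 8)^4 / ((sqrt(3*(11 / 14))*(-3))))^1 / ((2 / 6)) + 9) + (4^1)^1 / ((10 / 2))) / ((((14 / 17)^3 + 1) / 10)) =9295396 / 145483- 24565*sqrt(462) / 517490688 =63.89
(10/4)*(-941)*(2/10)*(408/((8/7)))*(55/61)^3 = -55891518375/453962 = -123119.38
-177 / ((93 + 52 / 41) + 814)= -2419 / 12413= -0.19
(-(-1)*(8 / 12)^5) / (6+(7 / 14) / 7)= 448 / 20655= 0.02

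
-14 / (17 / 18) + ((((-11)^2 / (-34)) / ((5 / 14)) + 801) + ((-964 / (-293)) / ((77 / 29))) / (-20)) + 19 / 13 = 3877155400 / 4985981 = 777.61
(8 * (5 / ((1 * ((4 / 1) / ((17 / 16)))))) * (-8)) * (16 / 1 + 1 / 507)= -1360.17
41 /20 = 2.05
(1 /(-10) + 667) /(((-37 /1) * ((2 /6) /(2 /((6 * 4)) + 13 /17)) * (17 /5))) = -1153737 /85544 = -13.49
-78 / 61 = -1.28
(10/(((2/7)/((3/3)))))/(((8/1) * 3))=35/24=1.46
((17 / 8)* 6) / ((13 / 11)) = 561 / 52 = 10.79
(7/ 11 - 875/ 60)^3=-6239666321/ 2299968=-2712.94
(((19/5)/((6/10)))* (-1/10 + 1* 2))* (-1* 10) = -361/3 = -120.33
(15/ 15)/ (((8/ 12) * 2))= 3/ 4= 0.75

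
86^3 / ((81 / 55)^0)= 636056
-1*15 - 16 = -31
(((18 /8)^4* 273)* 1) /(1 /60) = 26867295 /64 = 419801.48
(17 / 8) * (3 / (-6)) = -17 / 16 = -1.06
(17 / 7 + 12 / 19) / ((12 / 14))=407 / 114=3.57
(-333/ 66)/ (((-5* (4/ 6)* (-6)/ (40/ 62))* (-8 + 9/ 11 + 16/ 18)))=999/ 38626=0.03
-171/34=-5.03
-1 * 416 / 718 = -208 / 359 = -0.58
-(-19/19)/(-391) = -1/391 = -0.00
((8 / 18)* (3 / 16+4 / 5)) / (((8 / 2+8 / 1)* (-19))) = -79 / 41040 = -0.00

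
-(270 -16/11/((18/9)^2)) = -2966/11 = -269.64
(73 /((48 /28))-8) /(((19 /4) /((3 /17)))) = 415 /323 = 1.28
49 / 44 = 1.11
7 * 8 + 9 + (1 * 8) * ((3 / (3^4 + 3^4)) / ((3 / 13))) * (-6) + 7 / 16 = 26605 / 432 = 61.59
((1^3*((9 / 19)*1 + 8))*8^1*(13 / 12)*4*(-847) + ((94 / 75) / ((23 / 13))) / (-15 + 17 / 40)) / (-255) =105649293256 / 108277675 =975.73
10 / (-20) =-1 / 2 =-0.50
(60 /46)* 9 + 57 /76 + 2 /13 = 15121 /1196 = 12.64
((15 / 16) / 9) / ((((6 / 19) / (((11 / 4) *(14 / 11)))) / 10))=3325 / 288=11.55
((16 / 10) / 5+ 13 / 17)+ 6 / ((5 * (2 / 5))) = 1736 / 425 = 4.08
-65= -65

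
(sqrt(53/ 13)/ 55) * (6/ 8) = 3 * sqrt(689)/ 2860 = 0.03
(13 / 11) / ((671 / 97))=1261 / 7381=0.17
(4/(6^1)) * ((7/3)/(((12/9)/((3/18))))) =7/36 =0.19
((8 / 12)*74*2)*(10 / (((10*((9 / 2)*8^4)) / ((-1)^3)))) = -37 / 6912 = -0.01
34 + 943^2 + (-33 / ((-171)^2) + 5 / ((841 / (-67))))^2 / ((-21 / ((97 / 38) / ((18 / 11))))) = 889282.99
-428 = -428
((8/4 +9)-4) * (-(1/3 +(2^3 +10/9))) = -595/9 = -66.11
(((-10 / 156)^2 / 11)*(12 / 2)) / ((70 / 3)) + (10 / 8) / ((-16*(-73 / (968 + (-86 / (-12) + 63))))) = 405324925 / 364780416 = 1.11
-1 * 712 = -712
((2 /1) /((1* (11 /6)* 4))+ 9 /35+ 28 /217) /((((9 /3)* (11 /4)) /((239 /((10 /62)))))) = 7517984 /63525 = 118.35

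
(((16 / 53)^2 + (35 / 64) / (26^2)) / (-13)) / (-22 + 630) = -11173899 / 960561864704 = -0.00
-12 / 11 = -1.09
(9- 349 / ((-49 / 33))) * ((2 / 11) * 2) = 47832 / 539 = 88.74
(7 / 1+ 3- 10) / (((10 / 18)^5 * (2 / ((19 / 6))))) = 0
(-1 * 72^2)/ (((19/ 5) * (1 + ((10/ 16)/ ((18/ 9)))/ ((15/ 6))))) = -23040/ 19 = -1212.63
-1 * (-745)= 745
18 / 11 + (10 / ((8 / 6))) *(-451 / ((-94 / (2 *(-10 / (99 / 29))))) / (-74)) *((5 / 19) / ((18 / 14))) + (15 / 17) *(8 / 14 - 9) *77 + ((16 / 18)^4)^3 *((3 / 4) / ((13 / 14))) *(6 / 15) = -43128829713932517370997 / 75618315798152869170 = -570.35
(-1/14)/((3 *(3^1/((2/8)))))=-1/504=-0.00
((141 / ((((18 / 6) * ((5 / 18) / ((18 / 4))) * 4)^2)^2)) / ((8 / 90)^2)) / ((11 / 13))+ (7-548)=78295257193 / 1126400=69509.28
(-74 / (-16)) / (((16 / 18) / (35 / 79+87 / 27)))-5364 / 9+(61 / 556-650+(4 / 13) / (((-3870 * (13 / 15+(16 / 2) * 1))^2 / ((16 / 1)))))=-1649675742018110515 / 1344676839446304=-1226.82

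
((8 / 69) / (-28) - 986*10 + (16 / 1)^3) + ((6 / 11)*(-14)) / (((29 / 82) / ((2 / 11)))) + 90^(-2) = -26394548556851 / 4576086900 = -5767.93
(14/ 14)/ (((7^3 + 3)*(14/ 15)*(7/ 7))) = 15/ 4844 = 0.00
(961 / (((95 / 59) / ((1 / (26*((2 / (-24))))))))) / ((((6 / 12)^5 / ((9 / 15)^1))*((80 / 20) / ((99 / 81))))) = -9979024 / 6175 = -1616.04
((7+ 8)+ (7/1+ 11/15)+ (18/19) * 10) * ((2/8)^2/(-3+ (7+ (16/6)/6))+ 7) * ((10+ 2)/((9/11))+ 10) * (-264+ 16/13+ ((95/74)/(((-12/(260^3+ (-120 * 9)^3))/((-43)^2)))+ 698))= 7304626440415006197589/5335200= 1369138259187098.18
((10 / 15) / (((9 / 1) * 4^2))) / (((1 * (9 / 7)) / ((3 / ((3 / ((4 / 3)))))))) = 7 / 1458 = 0.00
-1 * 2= -2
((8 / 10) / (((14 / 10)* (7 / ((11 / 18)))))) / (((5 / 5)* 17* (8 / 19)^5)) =27237089 / 122830848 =0.22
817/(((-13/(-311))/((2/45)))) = 508174/585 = 868.67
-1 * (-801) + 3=804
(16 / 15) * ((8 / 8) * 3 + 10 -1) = 64 / 5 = 12.80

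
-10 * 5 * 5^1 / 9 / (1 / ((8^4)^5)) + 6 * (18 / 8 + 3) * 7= -576460752303423484031 / 18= -32025597350190193557.28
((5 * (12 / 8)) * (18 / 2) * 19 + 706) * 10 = 19885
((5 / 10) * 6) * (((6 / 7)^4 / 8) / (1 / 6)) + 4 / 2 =7718 / 2401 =3.21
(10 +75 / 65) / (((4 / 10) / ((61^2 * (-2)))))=-2697725 / 13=-207517.31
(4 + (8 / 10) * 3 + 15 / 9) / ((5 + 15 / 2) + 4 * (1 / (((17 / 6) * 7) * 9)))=28798 / 44705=0.64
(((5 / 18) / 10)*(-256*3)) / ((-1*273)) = 64 / 819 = 0.08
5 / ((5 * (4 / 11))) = 11 / 4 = 2.75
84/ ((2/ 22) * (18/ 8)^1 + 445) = 3696/ 19589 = 0.19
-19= -19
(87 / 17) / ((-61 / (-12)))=1044 / 1037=1.01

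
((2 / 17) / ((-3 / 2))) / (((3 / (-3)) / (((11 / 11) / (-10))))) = -2 / 255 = -0.01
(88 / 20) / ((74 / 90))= 5.35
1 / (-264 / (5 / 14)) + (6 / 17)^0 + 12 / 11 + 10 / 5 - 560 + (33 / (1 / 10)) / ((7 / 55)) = 7528555 / 3696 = 2036.95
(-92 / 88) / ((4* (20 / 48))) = -69 / 110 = -0.63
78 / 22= 39 / 11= 3.55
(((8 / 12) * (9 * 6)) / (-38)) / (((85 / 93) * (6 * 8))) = -279 / 12920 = -0.02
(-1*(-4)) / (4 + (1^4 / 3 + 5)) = 3 / 7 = 0.43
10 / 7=1.43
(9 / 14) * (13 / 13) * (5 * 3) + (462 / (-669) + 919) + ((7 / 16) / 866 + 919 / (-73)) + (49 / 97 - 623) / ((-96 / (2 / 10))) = 2105887647926743 / 2297347177440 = 916.66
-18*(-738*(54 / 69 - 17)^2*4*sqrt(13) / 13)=7392758544*sqrt(13) / 6877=3875958.99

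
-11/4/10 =-11/40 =-0.28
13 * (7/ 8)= 91/ 8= 11.38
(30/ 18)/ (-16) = -5/ 48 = -0.10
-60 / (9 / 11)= -220 / 3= -73.33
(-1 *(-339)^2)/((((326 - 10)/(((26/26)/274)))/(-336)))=4826682/10823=445.97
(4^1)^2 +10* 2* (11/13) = 428/13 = 32.92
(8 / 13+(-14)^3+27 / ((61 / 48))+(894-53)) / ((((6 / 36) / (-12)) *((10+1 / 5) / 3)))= 537027480 / 13481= 39835.88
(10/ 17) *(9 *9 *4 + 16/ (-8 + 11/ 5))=5480/ 29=188.97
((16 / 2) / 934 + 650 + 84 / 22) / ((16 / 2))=81.73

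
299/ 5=59.80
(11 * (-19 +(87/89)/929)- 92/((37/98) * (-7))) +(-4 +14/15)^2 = -113416557248/688319325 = -164.77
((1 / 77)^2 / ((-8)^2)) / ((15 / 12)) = 1 / 474320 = 0.00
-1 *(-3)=3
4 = 4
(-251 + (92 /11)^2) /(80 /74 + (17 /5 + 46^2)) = -4052795 /47466969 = -0.09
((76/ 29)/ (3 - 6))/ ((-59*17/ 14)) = 1064/ 87261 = 0.01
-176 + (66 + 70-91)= -131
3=3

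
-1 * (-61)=61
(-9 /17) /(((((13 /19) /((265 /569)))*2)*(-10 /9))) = 81567 /502996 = 0.16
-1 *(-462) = 462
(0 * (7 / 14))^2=0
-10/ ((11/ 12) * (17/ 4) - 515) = 480/ 24533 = 0.02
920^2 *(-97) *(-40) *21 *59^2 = 240066023232000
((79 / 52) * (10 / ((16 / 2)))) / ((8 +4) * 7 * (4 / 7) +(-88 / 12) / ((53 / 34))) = 62805 / 1431872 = 0.04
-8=-8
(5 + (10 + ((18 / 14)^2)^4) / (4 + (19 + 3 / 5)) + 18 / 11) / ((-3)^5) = -55196206019 / 1818298942614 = -0.03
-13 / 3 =-4.33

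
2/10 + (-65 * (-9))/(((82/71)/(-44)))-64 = -4581929/205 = -22350.87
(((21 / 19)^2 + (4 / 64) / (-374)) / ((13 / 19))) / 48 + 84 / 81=685912751 / 638516736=1.07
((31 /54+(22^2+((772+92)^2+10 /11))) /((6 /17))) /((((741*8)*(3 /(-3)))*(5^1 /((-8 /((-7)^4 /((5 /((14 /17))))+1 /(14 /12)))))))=897619263023 /622751006592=1.44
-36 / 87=-12 / 29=-0.41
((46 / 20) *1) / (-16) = -23 / 160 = -0.14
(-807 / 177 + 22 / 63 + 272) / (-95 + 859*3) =995375 / 9225594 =0.11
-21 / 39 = -7 / 13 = -0.54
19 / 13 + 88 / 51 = 2113 / 663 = 3.19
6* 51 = 306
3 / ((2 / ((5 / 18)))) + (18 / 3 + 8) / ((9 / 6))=39 / 4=9.75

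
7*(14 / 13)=98 / 13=7.54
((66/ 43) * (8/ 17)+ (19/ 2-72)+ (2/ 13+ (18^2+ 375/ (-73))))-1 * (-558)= 1131093787/ 1387438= 815.24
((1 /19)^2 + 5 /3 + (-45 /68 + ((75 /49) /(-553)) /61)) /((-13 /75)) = -5.81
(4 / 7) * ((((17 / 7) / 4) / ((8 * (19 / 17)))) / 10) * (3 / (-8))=-867 / 595840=-0.00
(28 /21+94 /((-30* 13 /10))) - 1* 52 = -53.08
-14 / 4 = -7 / 2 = -3.50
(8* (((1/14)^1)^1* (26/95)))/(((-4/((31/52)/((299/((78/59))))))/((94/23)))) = -8742/20755315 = -0.00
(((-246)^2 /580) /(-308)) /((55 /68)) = -0.42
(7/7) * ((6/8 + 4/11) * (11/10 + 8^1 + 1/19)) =85211/8360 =10.19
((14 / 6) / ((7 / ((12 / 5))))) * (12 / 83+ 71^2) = 334732 / 83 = 4032.92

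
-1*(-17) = 17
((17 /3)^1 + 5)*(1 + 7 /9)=512 /27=18.96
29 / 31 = 0.94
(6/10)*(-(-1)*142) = 426/5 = 85.20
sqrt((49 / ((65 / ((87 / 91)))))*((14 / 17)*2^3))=28*sqrt(7395) / 1105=2.18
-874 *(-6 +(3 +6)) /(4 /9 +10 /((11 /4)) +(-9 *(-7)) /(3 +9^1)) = -1038312 /3695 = -281.00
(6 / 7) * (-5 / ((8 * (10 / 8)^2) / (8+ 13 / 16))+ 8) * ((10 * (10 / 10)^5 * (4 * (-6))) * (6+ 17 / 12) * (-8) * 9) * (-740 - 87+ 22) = -395726040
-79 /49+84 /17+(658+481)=951560 /833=1142.33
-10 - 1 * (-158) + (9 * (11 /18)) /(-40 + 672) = 148.01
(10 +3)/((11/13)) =169/11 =15.36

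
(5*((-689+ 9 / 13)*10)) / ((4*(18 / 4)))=-223700 / 117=-1911.97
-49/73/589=-49/42997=-0.00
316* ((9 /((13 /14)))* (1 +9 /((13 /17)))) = 6609456 /169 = 39109.21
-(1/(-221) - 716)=158237/221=716.00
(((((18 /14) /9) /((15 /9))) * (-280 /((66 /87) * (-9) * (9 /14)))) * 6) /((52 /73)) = 59276 /1287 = 46.06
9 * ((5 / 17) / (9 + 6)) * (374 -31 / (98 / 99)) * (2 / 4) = 100749 / 3332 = 30.24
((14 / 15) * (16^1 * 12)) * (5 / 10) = 448 / 5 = 89.60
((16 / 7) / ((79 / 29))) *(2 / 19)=928 / 10507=0.09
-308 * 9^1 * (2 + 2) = -11088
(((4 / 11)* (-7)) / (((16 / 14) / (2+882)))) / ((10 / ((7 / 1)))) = -75803 / 55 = -1378.24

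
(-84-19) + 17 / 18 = -1837 / 18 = -102.06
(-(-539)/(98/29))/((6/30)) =1595/2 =797.50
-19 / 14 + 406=5665 / 14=404.64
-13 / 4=-3.25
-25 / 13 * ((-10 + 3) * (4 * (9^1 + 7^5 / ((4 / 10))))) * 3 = 88255650 / 13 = 6788896.15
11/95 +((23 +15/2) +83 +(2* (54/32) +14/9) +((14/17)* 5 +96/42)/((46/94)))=131.63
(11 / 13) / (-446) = -11 / 5798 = -0.00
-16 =-16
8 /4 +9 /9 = 3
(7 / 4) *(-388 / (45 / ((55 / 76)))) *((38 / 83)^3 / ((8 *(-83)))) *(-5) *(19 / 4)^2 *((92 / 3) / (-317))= 111937268135 / 6499132311024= 0.02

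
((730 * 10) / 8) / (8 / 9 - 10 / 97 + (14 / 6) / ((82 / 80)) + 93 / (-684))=496448910 / 1592039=311.83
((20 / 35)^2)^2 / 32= 8 / 2401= 0.00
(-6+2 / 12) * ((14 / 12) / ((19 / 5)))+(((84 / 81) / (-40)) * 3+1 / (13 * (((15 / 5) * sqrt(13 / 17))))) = -6391 / 3420+sqrt(221) / 507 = -1.84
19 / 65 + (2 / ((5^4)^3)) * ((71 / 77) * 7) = 10205079971 / 34912109375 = 0.29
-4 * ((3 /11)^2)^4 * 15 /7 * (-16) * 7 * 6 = 37791360 /214358881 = 0.18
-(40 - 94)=54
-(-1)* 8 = 8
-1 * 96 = -96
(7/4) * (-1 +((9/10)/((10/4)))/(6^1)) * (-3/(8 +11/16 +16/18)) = 2538/4925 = 0.52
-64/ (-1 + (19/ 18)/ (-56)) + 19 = 81.82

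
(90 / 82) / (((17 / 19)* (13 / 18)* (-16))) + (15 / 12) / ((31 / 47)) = 4020125 / 2247128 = 1.79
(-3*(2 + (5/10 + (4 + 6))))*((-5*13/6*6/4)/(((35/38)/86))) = 796575/14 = 56898.21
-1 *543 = -543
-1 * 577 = -577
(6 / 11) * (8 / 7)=48 / 77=0.62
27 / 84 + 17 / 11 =575 / 308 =1.87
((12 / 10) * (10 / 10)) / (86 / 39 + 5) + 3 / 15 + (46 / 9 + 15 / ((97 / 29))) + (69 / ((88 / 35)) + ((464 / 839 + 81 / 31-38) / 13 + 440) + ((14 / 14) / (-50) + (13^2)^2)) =5298374345913699751 / 182477890366200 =29035.71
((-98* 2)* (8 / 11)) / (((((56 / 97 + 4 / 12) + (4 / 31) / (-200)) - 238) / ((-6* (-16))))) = 9699379200 / 168047693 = 57.72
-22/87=-0.25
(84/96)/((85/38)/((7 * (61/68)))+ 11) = 56791/737064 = 0.08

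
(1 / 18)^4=1 / 104976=0.00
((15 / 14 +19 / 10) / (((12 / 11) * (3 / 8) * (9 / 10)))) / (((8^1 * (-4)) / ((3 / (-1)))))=143 / 189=0.76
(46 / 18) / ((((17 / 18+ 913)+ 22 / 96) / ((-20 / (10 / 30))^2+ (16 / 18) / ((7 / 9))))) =9276544 / 921487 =10.07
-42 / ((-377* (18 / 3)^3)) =7 / 13572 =0.00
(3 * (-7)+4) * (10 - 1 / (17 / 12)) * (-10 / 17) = 1580 / 17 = 92.94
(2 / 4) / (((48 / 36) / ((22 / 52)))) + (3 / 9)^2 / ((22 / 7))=3995 / 20592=0.19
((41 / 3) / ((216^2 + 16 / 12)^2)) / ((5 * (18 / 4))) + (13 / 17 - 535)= -1334520031801463 / 2498000499960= -534.24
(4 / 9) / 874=2 / 3933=0.00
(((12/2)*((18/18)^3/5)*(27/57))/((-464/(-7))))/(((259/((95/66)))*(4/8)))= 9/94424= 0.00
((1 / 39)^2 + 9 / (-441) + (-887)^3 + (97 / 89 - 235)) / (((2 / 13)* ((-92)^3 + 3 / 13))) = 4628990673867073 / 794630622618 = 5825.34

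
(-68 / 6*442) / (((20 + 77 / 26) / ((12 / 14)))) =-781456 / 4179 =-187.00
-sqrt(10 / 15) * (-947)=773.22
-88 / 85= -1.04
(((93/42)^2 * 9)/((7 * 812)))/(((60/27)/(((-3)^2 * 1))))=700569/22281280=0.03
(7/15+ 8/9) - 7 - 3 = -389/45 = -8.64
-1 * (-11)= 11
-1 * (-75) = 75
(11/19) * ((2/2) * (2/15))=22/285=0.08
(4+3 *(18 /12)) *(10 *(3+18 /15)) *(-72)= -25704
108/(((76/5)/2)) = 270/19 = 14.21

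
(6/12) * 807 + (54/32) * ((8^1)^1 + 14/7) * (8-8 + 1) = 420.38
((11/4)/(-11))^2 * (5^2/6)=25/96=0.26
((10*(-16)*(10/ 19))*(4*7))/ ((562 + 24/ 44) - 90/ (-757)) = -186524800/ 44510407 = -4.19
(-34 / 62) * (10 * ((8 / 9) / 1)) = -1360 / 279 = -4.87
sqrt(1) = 1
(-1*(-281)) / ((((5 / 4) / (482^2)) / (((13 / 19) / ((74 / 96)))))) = 162946477824 / 3515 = 46357461.69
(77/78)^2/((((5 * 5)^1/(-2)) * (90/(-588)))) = 290521/570375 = 0.51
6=6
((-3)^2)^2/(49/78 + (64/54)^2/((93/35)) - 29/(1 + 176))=8424048438/103272623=81.57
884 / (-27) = -884 / 27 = -32.74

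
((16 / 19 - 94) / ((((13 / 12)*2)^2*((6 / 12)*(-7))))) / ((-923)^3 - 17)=-31860 / 4418587572217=-0.00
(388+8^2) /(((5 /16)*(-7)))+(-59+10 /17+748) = 287361 /595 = 482.96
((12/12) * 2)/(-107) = -2/107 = -0.02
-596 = -596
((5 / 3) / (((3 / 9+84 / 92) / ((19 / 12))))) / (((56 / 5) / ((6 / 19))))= 575 / 9632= 0.06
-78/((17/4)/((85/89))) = -17.53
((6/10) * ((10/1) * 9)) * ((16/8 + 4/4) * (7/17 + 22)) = 61722/17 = 3630.71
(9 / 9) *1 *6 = 6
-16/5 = -3.20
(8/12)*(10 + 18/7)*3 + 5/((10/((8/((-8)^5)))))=1441785/57344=25.14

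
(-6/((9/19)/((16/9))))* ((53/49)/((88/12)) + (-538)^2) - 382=-94859879710/14553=-6518235.40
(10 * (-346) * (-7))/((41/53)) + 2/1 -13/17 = 31310.02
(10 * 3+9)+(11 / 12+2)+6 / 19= 42.23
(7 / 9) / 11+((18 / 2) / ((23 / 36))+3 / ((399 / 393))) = 5182382 / 302841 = 17.11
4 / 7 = 0.57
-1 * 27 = -27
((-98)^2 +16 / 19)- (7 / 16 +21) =9583.40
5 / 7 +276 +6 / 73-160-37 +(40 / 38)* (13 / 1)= 907604 / 9709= 93.48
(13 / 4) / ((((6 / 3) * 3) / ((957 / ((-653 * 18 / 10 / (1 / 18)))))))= -20735 / 846288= -0.02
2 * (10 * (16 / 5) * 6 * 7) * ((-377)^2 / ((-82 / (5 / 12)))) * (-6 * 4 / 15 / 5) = 127347584 / 205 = 621207.73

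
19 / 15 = 1.27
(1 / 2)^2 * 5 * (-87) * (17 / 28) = -7395 / 112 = -66.03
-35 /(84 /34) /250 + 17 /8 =1241 /600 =2.07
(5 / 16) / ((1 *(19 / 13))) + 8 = 2497 / 304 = 8.21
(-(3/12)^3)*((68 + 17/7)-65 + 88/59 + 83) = -37137/26432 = -1.41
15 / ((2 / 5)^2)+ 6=399 / 4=99.75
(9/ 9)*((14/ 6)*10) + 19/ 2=197/ 6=32.83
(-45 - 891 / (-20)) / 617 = -9 / 12340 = -0.00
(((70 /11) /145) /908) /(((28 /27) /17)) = 459 /579304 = 0.00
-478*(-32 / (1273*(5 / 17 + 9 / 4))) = 1040128 / 220229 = 4.72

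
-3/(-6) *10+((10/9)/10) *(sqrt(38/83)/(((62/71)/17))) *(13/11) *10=5+78455 *sqrt(3154)/254727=22.30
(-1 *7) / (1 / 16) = -112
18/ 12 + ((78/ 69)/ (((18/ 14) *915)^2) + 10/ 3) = 15077587573/ 3119500350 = 4.83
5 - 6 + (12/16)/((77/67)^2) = -10249/23716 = -0.43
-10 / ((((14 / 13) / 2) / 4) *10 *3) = -52 / 21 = -2.48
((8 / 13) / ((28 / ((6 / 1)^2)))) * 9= 648 / 91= 7.12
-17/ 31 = -0.55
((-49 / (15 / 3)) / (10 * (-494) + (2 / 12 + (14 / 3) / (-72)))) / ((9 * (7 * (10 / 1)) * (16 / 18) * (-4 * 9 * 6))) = -0.00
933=933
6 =6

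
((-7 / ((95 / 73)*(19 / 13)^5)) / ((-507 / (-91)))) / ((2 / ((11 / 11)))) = -102162697 / 1411376430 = -0.07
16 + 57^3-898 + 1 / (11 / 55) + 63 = 184379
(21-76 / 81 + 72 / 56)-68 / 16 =38777 / 2268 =17.10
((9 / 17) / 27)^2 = 1 / 2601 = 0.00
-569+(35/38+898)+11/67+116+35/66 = 18761872/42009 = 446.62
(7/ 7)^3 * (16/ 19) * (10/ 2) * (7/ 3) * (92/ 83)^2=4739840/ 392673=12.07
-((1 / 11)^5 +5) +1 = -4.00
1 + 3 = 4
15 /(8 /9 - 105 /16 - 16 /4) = -2160 /1393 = -1.55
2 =2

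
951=951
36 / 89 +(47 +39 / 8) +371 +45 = 333415 / 712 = 468.28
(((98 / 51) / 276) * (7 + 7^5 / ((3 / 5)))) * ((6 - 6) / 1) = 0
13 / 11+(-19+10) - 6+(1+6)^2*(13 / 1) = 6855 / 11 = 623.18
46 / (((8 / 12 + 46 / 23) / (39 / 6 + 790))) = 109917 / 8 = 13739.62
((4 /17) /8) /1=0.03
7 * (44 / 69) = 308 / 69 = 4.46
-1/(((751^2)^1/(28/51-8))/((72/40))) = 228/9588017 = 0.00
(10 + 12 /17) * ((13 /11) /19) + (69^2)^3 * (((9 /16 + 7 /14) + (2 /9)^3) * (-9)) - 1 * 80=-59271203902496097 /56848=-1042626018549.40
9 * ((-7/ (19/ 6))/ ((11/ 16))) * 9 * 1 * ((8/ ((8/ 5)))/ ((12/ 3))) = -68040/ 209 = -325.55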